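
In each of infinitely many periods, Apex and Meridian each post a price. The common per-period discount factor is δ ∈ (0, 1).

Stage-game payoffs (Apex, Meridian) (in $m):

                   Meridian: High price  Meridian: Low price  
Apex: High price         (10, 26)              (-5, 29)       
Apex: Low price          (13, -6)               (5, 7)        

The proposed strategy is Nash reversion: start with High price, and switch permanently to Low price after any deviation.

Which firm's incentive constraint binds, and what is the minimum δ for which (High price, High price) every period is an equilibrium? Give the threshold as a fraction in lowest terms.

Apex: cooperation gives 10 each period; deviation gives 13 once then 5 forever.
  10/(1−δ) ≥ 13 + 5δ/(1−δ) ⇒ δ ≥ 3/8.
Meridian: cooperation gives 26 each period; deviation gives 29 once then 7 forever.
  δ ≥ 3/22.
Both must hold, so the binding constraint is Apex's: δ ≥ 3/8.

Apex; δ ≥ 3/8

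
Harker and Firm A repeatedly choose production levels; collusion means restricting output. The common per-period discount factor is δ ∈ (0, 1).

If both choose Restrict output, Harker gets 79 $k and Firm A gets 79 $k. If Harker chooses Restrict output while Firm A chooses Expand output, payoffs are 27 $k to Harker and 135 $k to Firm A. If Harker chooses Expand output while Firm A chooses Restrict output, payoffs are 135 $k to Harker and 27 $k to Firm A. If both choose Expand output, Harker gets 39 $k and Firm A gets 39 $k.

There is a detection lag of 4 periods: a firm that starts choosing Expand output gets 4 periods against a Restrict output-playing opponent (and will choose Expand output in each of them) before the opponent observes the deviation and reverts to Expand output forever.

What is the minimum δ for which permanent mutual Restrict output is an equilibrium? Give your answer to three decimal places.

0.874

The best deviation is to choose Expand output for all 4 undetected periods, earning 135 each, then 39 forever once detected.
Deviation value: 135(1−δ^4)/(1−δ) + 39δ^4/(1−δ); cooperation value: 79/(1−δ).
IC: 79 ≥ 135(1−δ^4) + 39δ^4 = 135 − 96δ^4.
So δ^4 ≥ 56/96 = 7/12, giving δ ≥ (7/12)^(1/4) ≈ 0.874.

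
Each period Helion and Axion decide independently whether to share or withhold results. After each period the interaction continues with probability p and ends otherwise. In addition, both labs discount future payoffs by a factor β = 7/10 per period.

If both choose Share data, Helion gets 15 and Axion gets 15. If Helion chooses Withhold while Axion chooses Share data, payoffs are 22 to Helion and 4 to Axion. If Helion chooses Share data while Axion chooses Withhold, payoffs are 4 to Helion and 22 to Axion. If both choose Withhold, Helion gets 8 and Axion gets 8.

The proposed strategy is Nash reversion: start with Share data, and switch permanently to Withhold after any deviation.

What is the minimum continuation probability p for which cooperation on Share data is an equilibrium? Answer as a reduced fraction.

5/7

Expected continuation weight on next period's payoff is β·p = 7/10·p, which plays the role of the discount factor.
Cooperation requires 7/10·p ≥ (22−15)/(22−8) = 1/2, hence p ≥ 5/7.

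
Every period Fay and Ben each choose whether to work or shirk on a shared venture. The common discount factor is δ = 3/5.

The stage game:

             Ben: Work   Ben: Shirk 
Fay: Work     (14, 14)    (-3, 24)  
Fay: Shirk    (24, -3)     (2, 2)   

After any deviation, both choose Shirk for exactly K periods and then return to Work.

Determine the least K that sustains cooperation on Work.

2

Need Σ_{k=1}^{K} δ^k ≥ (24−14)/(14−2) = 0.8333 at δ = 3/5.
At K = 1 the sum is 0.6000 < 0.8333; at K = 2 it is 0.9600 ≥ 0.8333.
So the minimum punishment length is K = 2.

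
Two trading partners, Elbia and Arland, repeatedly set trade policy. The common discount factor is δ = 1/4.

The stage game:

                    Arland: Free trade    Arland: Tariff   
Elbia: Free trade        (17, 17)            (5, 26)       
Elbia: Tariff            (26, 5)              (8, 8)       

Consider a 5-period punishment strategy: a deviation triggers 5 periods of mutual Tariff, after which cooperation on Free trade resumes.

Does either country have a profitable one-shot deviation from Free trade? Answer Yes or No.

Yes

A one-shot deviation gives 26 now, then 8 for 5 periods, then back to 17.
Gain from deviating: (26−17) today; loss: (17−8) in each of the next 5 periods.
No-deviation condition: (17−8)(δ+…+δ^5) ≥ 26−17, i.e. δ+…+δ^5 ≥ 1.
At δ = 1/4: δ+…+δ^5 = 0.3330 < 1.0000.
So cooperation is not sustainable.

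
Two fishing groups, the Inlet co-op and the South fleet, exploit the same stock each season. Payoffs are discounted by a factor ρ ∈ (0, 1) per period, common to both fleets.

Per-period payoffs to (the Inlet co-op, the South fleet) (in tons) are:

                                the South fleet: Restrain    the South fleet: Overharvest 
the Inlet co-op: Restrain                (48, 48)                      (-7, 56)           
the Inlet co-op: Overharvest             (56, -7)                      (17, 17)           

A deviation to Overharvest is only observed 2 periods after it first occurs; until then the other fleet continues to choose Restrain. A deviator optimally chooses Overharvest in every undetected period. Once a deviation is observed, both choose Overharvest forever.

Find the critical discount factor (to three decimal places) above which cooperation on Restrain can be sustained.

0.453

A deviator earns 56 for 2 periods, then 17 forever; cooperating earns 48 forever. Multiplying the IC by (1−ρ):
48 ≥ 56(1−ρ^2) + 17ρ^2, so 39·ρ^2 ≥ 8 and ρ^2 ≥ 8/39.
ρ ≥ (8/39)^(1/2) ≈ 0.453.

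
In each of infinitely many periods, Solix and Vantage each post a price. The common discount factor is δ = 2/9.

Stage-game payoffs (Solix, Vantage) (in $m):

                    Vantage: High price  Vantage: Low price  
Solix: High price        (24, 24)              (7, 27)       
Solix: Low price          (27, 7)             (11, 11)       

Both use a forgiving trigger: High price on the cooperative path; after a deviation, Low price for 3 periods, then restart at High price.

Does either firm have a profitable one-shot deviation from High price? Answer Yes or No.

A one-shot deviation gives 27 now, then 11 for 3 periods, then back to 24.
Gain from deviating: (27−24) today; loss: (24−11) in each of the next 3 periods.
No-deviation condition: (24−11)(δ+…+δ^3) ≥ 27−24, i.e. δ+…+δ^3 ≥ 3/13.
At δ = 2/9: δ+…+δ^3 = 0.2826 ≥ 0.2308.
So cooperation is sustainable.

No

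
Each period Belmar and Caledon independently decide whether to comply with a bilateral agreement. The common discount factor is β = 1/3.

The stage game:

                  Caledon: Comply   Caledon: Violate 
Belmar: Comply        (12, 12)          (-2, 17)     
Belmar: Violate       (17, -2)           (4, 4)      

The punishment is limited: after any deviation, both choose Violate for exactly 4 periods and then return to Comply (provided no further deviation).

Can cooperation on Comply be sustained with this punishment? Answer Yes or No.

No

A one-shot deviation gives 17 now, then 4 for 4 periods, then back to 12.
Gain from deviating: (17−12) today; loss: (12−4) in each of the next 4 periods.
No-deviation condition: (12−4)(β+…+β^4) ≥ 17−12, i.e. β+…+β^4 ≥ 5/8.
At β = 1/3: β+…+β^4 = 0.4938 < 0.6250.
So cooperation is not sustainable.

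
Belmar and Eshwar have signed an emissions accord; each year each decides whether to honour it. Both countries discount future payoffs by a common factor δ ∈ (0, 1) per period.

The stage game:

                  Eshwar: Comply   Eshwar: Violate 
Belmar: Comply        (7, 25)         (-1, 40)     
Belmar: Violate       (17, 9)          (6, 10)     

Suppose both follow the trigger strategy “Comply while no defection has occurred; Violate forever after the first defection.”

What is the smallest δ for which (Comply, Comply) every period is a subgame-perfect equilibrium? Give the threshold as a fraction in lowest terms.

10/11

Belmar: cooperation gives 7 each period; deviation gives 17 once then 6 forever.
  7/(1−δ) ≥ 17 + 6δ/(1−δ) ⇒ δ ≥ 10/11.
Eshwar: cooperation gives 25 each period; deviation gives 40 once then 10 forever.
  δ ≥ 15/30 = 1/2.
Both must hold, so the binding constraint is Belmar's: δ ≥ 10/11.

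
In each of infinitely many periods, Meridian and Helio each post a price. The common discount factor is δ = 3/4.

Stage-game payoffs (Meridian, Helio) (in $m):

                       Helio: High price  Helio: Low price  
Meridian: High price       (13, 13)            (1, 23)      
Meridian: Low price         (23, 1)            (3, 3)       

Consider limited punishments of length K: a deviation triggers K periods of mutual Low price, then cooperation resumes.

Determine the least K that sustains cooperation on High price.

No profitable deviation requires (13−3)(δ+…+δ^K) ≥ 23−13, i.e. δ+…+δ^K ≥ 1 ≈ 1.0000.
With δ = 3/4, the partial sums are K=1: 0.7500, K=2: 1.3125.
K = 2 is the first length at which the sum reaches 1.0000.

2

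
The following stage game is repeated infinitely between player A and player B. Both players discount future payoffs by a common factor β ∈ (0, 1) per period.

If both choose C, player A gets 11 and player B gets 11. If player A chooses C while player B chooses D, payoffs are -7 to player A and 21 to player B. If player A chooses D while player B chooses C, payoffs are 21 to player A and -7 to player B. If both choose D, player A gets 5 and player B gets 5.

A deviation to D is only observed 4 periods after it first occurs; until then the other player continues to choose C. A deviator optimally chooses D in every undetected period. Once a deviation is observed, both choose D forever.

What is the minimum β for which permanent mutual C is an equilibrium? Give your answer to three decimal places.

The best deviation is to choose D for all 4 undetected periods, earning 21 each, then 5 forever once detected.
Deviation value: 21(1−β^4)/(1−β) + 5β^4/(1−β); cooperation value: 11/(1−β).
IC: 11 ≥ 21(1−β^4) + 5β^4 = 21 − 16β^4.
So β^4 ≥ 10/16 = 5/8, giving β ≥ (5/8)^(1/4) ≈ 0.889.

0.889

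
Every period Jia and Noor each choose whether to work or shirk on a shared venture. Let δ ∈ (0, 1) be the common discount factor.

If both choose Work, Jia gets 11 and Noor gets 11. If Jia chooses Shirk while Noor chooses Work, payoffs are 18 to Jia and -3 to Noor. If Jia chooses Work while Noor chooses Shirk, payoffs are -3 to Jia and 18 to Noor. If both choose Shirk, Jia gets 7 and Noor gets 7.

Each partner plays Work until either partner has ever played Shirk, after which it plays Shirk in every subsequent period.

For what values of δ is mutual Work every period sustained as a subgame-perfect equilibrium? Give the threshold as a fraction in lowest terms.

7/11

One-period gain from deviating is 18 − 11 = 7. The loss is 11 − 7 = 4 in every subsequent period, with present value 4·δ/(1−δ).
Deviation is unprofitable when 4·δ/(1−δ) ≥ 7, i.e. δ/(1−δ) ≥ 7/4.
Equivalently δ ≥ 7/(7+4) = 7/11.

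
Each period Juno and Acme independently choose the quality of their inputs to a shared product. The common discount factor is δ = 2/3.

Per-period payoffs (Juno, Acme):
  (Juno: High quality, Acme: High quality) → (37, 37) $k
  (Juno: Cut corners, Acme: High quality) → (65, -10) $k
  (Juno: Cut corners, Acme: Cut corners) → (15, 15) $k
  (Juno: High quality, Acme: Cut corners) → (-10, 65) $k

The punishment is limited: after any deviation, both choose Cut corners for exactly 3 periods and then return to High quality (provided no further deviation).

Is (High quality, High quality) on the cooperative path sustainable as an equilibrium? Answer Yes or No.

Yes

Comparing payoff streams over the 4 periods until play realigns: cooperate → 37(1+δ+…+δ^3); deviate → 65 + 15(δ+…+δ^3).
Cooperation is sustained iff (37−15)(δ+…+δ^3) ≥ 65−37.
δ+…+δ^3 = 2/3·(1−(2/3)^3)/(1−2/3) = 1.4074, and (65−37)/(37−15) = 1.2727.
1.4074 ≥ 1.2727, so cooperation is sustainable.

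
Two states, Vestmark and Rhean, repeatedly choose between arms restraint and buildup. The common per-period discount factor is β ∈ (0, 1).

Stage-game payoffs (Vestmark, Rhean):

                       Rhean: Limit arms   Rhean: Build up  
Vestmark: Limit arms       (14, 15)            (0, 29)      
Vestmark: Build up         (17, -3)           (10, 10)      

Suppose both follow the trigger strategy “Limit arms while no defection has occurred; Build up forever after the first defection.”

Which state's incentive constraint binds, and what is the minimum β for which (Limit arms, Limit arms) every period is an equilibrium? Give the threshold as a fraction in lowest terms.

Rhean; β ≥ 14/19

Vestmark: cooperation gives 14 each period; deviation gives 17 once then 10 forever.
  14/(1−β) ≥ 17 + 10β/(1−β) ⇒ β ≥ 3/7.
Rhean: cooperation gives 15 each period; deviation gives 29 once then 10 forever.
  β ≥ 14/19.
Both must hold, so the binding constraint is Rhean's: β ≥ 14/19.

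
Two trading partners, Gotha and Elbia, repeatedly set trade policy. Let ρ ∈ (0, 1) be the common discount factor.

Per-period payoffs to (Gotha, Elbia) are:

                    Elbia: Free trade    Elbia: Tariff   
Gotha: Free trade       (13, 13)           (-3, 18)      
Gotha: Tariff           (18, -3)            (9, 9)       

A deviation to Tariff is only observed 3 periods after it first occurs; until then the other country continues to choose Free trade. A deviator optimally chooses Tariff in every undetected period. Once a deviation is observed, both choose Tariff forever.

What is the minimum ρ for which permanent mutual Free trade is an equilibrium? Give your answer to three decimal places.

0.822

Deviating for the 3 undetected periods gains 18−13 = 5 per period over cooperation, then loses 13−9 = 4 per period forever once punishment starts.
Gain: 5(1 + ρ + … + ρ^2); loss: 4·ρ^3/(1−ρ).
No profitable deviation ⇔ 5(1−ρ^3) ≤ 4·ρ^3, i.e. ρ^3 ≥ 5/(5+4) = 5/9.
Hence ρ ≥ (5/9)^(1/3) ≈ 0.822.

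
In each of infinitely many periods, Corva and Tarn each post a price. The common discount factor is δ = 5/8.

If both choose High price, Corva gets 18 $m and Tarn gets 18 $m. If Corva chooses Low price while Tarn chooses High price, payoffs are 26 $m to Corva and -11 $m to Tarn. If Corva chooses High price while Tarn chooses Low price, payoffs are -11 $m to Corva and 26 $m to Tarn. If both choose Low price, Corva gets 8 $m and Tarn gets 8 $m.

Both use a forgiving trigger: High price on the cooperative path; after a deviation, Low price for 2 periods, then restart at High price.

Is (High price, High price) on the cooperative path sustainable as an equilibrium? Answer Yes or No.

Comparing payoff streams over the 3 periods until play realigns: cooperate → 18(1+δ+…+δ^2); deviate → 26 + 8(δ+…+δ^2).
Cooperation is sustained iff (18−8)(δ+…+δ^2) ≥ 26−18.
δ+…+δ^2 = 5/8·(1−(5/8)^2)/(1−5/8) = 1.0156, and (26−18)/(18−8) = 0.8000.
1.0156 ≥ 0.8000, so cooperation is sustainable.

Yes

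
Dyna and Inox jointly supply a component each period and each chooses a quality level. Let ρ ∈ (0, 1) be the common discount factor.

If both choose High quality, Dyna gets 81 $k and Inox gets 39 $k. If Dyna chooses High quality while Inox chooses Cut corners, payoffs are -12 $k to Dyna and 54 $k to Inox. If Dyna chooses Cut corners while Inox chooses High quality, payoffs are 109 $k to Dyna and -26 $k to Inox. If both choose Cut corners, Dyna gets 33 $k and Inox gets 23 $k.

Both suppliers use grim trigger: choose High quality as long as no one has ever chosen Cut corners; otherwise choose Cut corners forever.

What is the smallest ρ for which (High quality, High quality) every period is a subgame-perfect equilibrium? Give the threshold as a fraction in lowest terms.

15/31

Dyna's threshold: (109−81)/(109−33) = 7/19.
Inox's threshold: (54−39)/(54−23) = 15/31.
7/19 < 15/31, so Inox binds and ρ* = 15/31.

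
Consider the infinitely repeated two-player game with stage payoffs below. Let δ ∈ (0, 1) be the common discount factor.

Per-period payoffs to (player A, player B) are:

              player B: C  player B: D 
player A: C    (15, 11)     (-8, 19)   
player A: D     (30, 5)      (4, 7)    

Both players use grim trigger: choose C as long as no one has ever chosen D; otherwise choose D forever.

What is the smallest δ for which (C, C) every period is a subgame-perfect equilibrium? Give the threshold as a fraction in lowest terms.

player A's threshold: (30−15)/(30−4) = 15/26.
player B's threshold: (19−11)/(19−7) = 2/3.
15/26 < 2/3, so player B binds and δ* = 2/3.

2/3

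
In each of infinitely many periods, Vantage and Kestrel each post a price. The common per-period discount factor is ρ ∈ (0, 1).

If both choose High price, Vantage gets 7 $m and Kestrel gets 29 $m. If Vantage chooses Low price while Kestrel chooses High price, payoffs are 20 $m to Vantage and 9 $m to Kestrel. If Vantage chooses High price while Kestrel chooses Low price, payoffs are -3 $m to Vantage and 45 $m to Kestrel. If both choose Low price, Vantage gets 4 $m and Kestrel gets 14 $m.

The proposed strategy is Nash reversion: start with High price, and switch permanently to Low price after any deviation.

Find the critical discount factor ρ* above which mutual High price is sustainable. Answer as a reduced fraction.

Vantage's threshold: (20−7)/(20−4) = 13/16.
Kestrel's threshold: (45−29)/(45−14) = 16/31.
13/16 > 16/31, so Vantage binds and ρ* = 13/16.

13/16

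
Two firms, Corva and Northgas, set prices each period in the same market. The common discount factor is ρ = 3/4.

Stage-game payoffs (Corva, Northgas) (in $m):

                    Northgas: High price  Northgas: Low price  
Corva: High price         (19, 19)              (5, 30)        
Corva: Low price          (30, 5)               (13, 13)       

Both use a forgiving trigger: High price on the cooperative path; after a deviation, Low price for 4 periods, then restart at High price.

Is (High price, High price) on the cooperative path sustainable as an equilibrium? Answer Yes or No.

A one-shot deviation gives 30 now, then 13 for 4 periods, then back to 19.
Gain from deviating: (30−19) today; loss: (19−13) in each of the next 4 periods.
No-deviation condition: (19−13)(ρ+…+ρ^4) ≥ 30−19, i.e. ρ+…+ρ^4 ≥ 11/6.
At ρ = 3/4: ρ+…+ρ^4 = 2.0508 ≥ 1.8333.
So cooperation is sustainable.

Yes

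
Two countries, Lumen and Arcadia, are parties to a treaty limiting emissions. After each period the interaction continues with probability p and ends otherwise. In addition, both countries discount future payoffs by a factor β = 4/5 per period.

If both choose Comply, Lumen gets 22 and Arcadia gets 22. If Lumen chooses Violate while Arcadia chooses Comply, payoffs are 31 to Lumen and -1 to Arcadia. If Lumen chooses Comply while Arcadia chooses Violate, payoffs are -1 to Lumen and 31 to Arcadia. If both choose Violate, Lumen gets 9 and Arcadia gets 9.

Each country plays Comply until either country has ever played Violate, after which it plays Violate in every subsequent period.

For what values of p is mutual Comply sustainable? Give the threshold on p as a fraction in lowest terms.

45/88

With continuation probability p and discount β, the effective per-period discount factor is βp.
Grim-trigger IC: βp ≥ (31−22)/(31−9) = 9/22.
So p ≥ (9/22)/(4/5) = 45/88.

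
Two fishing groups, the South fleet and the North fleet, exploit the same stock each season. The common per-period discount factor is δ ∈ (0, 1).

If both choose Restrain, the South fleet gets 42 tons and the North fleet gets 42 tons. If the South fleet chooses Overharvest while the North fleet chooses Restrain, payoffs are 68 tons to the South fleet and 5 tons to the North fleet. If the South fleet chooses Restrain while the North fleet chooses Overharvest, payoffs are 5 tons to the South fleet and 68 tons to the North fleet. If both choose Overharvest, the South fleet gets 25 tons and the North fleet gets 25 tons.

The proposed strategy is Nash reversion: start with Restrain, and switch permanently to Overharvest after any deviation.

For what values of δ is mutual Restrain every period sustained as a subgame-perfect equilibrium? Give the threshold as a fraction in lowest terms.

One-period gain from deviating is 68 − 42 = 26. The loss is 42 − 25 = 17 in every subsequent period, with present value 17·δ/(1−δ).
Deviation is unprofitable when 17·δ/(1−δ) ≥ 26, i.e. δ/(1−δ) ≥ 26/17.
Equivalently δ ≥ 26/(26+17) = 26/43.

26/43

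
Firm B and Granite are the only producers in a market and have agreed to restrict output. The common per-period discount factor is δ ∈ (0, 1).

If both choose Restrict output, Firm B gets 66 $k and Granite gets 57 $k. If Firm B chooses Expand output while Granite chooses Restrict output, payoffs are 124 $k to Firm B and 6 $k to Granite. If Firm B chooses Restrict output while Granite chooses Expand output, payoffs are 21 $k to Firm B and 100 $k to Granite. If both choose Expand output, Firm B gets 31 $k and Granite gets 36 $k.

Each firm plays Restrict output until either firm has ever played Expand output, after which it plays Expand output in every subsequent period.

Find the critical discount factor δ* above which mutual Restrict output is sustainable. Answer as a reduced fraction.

43/64

Firm B's threshold: (124−66)/(124−31) = 58/93.
Granite's threshold: (100−57)/(100−36) = 43/64.
58/93 < 43/64, so Granite binds and δ* = 43/64.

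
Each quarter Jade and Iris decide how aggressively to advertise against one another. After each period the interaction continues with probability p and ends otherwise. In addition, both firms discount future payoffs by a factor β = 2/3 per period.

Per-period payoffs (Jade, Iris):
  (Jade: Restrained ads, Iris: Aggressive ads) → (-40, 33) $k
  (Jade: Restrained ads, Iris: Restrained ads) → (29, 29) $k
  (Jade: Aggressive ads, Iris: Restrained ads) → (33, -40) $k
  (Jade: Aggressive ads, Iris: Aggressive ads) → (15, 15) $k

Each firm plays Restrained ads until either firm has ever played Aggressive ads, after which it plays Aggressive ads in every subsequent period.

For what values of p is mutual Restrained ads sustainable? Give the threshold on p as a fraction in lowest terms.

1/3

Expected continuation weight on next period's payoff is β·p = 2/3·p, which plays the role of the discount factor.
Cooperation requires 2/3·p ≥ (33−29)/(33−15) = 2/9, hence p ≥ 1/3.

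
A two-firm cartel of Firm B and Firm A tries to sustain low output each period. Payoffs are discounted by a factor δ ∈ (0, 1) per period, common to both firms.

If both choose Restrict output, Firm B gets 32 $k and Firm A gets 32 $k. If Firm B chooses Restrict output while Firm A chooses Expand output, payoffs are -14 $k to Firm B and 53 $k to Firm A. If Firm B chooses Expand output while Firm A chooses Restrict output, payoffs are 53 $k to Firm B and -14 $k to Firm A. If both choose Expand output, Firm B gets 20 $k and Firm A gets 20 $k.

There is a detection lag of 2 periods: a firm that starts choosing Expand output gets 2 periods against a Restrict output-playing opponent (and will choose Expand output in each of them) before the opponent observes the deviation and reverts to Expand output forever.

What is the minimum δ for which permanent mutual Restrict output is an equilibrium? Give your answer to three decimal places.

0.798

The best deviation is to choose Expand output for all 2 undetected periods, earning 53 each, then 20 forever once detected.
Deviation value: 53(1−δ^2)/(1−δ) + 20δ^2/(1−δ); cooperation value: 32/(1−δ).
IC: 32 ≥ 53(1−δ^2) + 20δ^2 = 53 − 33δ^2.
So δ^2 ≥ 21/33 = 7/11, giving δ ≥ (7/11)^(1/2) ≈ 0.798.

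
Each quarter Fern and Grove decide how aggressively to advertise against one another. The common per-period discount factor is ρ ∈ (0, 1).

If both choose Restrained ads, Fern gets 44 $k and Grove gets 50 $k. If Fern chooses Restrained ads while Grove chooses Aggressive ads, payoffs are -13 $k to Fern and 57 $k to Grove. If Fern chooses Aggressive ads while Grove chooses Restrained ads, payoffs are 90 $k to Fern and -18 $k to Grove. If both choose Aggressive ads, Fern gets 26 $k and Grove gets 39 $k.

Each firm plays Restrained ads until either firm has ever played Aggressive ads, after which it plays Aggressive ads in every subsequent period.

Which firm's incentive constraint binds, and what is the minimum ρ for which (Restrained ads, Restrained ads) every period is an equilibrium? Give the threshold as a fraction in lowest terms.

For Fern: deviation gain 90−44 = 46, per-period punishment loss 44−26 = 18. IC gives ρ ≥ 46/64 = 23/32.
For Grove: gain 7, loss 11 per period, so ρ ≥ 7/18.
The tighter constraint is Fern's, so cooperation needs ρ ≥ 23/32.

Fern; ρ ≥ 23/32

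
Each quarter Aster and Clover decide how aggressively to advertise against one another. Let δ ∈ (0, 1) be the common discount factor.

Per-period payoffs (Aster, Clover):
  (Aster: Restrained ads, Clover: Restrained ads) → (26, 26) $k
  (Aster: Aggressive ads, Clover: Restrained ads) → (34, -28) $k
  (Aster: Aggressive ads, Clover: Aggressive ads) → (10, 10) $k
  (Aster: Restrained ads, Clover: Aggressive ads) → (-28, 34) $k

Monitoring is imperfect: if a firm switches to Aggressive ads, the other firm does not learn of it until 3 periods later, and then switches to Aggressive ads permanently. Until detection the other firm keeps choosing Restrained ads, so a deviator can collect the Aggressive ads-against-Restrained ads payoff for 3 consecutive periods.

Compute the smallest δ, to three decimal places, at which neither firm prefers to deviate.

0.693

The best deviation is to choose Aggressive ads for all 3 undetected periods, earning 34 each, then 10 forever once detected.
Deviation value: 34(1−δ^3)/(1−δ) + 10δ^3/(1−δ); cooperation value: 26/(1−δ).
IC: 26 ≥ 34(1−δ^3) + 10δ^3 = 34 − 24δ^3.
So δ^3 ≥ 8/24 = 1/3, giving δ ≥ (1/3)^(1/3) ≈ 0.693.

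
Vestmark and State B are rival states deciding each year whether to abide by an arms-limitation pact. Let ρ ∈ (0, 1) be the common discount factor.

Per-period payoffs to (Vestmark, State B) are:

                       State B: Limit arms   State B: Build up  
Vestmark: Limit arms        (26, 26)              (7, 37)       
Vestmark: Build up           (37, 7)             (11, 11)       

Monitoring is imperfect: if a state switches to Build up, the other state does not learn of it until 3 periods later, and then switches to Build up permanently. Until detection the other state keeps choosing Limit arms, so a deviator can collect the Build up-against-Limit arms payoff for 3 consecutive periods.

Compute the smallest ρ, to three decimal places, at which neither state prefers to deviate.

Deviating for the 3 undetected periods gains 37−26 = 11 per period over cooperation, then loses 26−11 = 15 per period forever once punishment starts.
Gain: 11(1 + ρ + … + ρ^2); loss: 15·ρ^3/(1−ρ).
No profitable deviation ⇔ 11(1−ρ^3) ≤ 15·ρ^3, i.e. ρ^3 ≥ 11/(11+15) = 11/26.
Hence ρ ≥ (11/26)^(1/3) ≈ 0.751.

0.751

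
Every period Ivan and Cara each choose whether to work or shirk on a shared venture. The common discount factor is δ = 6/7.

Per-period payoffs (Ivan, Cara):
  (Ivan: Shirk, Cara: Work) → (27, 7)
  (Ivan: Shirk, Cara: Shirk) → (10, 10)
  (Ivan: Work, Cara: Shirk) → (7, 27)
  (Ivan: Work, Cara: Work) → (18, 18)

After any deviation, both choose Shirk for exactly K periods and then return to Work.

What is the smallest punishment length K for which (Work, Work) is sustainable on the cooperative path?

No profitable deviation requires (18−10)(δ+…+δ^K) ≥ 27−18, i.e. δ+…+δ^K ≥ 9/8 ≈ 1.1250.
With δ = 6/7, the partial sums are K=1: 0.8571, K=2: 1.5918.
K = 2 is the first length at which the sum reaches 1.1250.

2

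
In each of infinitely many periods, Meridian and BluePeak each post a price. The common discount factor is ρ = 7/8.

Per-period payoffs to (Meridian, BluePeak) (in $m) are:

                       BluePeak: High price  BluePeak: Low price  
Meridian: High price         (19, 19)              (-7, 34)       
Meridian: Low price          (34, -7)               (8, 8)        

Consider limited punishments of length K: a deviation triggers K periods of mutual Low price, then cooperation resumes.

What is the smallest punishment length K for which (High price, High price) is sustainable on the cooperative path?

2

Need Σ_{k=1}^{K} ρ^k ≥ (34−19)/(19−8) = 1.3636 at ρ = 7/8.
At K = 1 the sum is 0.8750 < 1.3636; at K = 2 it is 1.6406 ≥ 1.3636.
So the minimum punishment length is K = 2.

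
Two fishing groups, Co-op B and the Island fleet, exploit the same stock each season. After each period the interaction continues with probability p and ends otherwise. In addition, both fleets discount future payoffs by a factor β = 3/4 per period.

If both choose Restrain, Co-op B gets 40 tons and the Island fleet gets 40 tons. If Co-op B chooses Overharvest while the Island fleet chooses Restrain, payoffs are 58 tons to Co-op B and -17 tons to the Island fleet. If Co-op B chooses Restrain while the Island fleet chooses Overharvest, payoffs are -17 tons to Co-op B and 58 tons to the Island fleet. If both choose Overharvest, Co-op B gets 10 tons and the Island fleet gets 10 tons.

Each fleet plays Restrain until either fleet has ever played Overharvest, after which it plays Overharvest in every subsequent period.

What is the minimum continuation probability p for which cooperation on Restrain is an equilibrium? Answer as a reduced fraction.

Expected continuation weight on next period's payoff is β·p = 3/4·p, which plays the role of the discount factor.
Cooperation requires 3/4·p ≥ (58−40)/(58−10) = 3/8, hence p ≥ 1/2.

1/2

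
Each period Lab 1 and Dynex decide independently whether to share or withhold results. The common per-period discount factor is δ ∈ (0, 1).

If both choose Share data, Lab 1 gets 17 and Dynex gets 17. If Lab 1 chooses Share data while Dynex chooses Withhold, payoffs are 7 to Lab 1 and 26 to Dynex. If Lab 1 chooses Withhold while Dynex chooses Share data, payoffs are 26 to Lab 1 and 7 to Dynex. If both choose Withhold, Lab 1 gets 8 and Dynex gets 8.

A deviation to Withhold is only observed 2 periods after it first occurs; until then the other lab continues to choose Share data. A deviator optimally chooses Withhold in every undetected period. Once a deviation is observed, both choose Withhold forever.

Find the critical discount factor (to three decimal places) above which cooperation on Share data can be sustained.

The best deviation is to choose Withhold for all 2 undetected periods, earning 26 each, then 8 forever once detected.
Deviation value: 26(1−δ^2)/(1−δ) + 8δ^2/(1−δ); cooperation value: 17/(1−δ).
IC: 17 ≥ 26(1−δ^2) + 8δ^2 = 26 − 18δ^2.
So δ^2 ≥ 9/18 = 1/2, giving δ ≥ (1/2)^(1/2) ≈ 0.707.

0.707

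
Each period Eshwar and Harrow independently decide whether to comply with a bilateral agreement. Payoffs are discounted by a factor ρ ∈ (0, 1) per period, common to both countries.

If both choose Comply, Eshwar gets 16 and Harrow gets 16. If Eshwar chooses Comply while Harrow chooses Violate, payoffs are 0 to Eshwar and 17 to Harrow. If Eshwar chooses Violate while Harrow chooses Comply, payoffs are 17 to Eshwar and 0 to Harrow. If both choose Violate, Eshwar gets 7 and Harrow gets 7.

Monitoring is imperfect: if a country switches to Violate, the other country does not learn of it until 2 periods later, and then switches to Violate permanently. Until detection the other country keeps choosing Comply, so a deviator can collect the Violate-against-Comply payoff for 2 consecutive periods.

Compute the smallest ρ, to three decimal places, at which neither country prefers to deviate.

0.316

Deviating for the 2 undetected periods gains 17−16 = 1 per period over cooperation, then loses 16−7 = 9 per period forever once punishment starts.
Gain: 1(1 + ρ + … + ρ^1); loss: 9·ρ^2/(1−ρ).
No profitable deviation ⇔ 1(1−ρ^2) ≤ 9·ρ^2, i.e. ρ^2 ≥ 1/(1+9) = 1/10.
Hence ρ ≥ (1/10)^(1/2) ≈ 0.316.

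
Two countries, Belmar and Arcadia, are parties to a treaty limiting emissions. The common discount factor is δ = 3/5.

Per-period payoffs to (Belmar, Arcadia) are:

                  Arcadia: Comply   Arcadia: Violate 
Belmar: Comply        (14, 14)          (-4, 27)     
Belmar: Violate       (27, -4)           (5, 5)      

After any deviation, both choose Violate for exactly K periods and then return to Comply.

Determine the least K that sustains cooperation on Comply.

IC: δ(1−δ^K)/(1−δ) ≥ (27−14)/(14−5) = 13/9.
With δ = 3/5: need 1 − δ^K ≥ 13/9·(1−3/5)/(3/5), i.e. δ^K ≤ 0.0370.
Since (3/5)^6 = 0.0467 and (3/5)^7 = 0.0280, the smallest such K is 7.

7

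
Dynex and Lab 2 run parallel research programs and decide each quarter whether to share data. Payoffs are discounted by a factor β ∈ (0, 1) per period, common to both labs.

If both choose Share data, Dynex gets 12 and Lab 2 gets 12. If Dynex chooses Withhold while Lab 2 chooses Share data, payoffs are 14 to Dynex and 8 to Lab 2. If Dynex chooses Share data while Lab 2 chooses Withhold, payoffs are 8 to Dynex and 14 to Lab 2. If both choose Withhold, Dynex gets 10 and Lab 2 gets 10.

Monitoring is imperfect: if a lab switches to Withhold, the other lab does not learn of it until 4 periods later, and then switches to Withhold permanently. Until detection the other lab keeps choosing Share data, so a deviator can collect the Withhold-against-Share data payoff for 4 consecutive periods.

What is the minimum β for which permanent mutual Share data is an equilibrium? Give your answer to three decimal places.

0.841

A deviator earns 14 for 4 periods, then 10 forever; cooperating earns 12 forever. Multiplying the IC by (1−β):
12 ≥ 14(1−β^4) + 10β^4, so 4·β^4 ≥ 2 and β^4 ≥ 1/2.
β ≥ (1/2)^(1/4) ≈ 0.841.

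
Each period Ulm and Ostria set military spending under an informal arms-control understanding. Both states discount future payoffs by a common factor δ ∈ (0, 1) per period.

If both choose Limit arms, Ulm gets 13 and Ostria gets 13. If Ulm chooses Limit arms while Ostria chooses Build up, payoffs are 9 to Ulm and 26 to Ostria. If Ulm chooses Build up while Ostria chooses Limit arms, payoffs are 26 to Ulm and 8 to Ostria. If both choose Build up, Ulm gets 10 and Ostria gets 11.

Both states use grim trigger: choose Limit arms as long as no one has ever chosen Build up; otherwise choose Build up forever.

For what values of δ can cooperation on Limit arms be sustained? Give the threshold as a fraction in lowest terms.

13/15

For Ulm: deviation gain 26−13 = 13, per-period punishment loss 13−10 = 3. IC gives δ ≥ 13/16.
For Ostria: gain 13, loss 2 per period, so δ ≥ 13/15.
The tighter constraint is Ostria's, so cooperation needs δ ≥ 13/15.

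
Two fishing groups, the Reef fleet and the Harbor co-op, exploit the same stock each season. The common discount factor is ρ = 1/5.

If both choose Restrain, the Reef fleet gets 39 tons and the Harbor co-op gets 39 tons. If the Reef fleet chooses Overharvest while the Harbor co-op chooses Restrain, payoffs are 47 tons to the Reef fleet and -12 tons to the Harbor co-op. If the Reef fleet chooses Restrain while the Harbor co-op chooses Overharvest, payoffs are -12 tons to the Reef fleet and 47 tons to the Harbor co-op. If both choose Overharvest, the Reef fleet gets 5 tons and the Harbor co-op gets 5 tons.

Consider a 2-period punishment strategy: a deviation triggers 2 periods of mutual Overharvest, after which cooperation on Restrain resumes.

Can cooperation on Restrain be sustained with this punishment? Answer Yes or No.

Comparing payoff streams over the 3 periods until play realigns: cooperate → 39(1+ρ+…+ρ^2); deviate → 47 + 5(ρ+…+ρ^2).
Cooperation is sustained iff (39−5)(ρ+…+ρ^2) ≥ 47−39.
ρ+…+ρ^2 = 1/5·(1−(1/5)^2)/(1−1/5) = 0.2400, and (47−39)/(39−5) = 0.2353.
0.2400 ≥ 0.2353, so cooperation is sustainable.

Yes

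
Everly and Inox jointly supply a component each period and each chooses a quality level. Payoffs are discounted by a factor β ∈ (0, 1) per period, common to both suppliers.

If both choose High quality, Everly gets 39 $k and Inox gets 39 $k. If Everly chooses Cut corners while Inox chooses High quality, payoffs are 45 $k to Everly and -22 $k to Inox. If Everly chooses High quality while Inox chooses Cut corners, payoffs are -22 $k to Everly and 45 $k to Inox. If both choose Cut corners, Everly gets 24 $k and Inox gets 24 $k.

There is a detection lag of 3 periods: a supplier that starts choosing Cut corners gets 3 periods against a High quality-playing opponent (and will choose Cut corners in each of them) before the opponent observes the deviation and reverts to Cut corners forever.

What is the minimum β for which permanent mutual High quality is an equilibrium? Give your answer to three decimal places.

0.659

Deviating for the 3 undetected periods gains 45−39 = 6 per period over cooperation, then loses 39−24 = 15 per period forever once punishment starts.
Gain: 6(1 + β + … + β^2); loss: 15·β^3/(1−β).
No profitable deviation ⇔ 6(1−β^3) ≤ 15·β^3, i.e. β^3 ≥ 6/(6+15) = 2/7.
Hence β ≥ (2/7)^(1/3) ≈ 0.659.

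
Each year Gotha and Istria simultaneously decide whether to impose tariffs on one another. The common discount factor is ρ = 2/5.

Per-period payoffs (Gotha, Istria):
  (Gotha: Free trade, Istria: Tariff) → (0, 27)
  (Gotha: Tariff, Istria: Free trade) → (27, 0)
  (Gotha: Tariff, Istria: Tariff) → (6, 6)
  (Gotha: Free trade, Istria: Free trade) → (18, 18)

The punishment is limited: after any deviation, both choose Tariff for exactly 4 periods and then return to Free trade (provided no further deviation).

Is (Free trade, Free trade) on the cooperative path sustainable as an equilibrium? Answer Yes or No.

No

Comparing payoff streams over the 5 periods until play realigns: cooperate → 18(1+ρ+…+ρ^4); deviate → 27 + 6(ρ+…+ρ^4).
Cooperation is sustained iff (18−6)(ρ+…+ρ^4) ≥ 27−18.
ρ+…+ρ^4 = 2/5·(1−(2/5)^4)/(1−2/5) = 0.6496, and (27−18)/(18−6) = 0.7500.
0.6496 < 0.7500, so cooperation is not sustainable.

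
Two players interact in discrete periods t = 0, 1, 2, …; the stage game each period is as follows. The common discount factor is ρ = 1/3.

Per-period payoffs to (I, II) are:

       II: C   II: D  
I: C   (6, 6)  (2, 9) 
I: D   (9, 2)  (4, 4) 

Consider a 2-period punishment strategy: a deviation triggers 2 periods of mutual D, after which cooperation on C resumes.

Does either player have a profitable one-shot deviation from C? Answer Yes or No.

IC: ρ+…+ρ^2 ≥ (9−6)/(6−4) = 3/2.
At ρ = 1/3: partial sum = 0.4444 < 1.5000. Cooperation not sustainable.

Yes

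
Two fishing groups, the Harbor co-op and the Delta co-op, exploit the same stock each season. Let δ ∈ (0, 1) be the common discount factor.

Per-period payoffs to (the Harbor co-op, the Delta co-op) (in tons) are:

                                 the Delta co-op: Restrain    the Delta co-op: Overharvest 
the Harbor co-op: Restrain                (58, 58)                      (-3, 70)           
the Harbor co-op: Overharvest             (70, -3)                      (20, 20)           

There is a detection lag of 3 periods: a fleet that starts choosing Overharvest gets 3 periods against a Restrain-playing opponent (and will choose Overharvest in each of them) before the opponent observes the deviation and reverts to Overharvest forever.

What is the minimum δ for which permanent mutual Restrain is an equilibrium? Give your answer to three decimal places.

Deviating for the 3 undetected periods gains 70−58 = 12 per period over cooperation, then loses 58−20 = 38 per period forever once punishment starts.
Gain: 12(1 + δ + … + δ^2); loss: 38·δ^3/(1−δ).
No profitable deviation ⇔ 12(1−δ^3) ≤ 38·δ^3, i.e. δ^3 ≥ 12/(12+38) = 6/25.
Hence δ ≥ (6/25)^(1/3) ≈ 0.621.

0.621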